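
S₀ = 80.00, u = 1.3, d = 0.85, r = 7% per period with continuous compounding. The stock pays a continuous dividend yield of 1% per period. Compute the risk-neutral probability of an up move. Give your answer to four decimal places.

Per-period risk-free factor R = e^0.07 = 1.0725; dividend-adjusted growth = e^(0.07−0.01) = 1.0618.
Risk-neutral probability p = (1.0618 − 0.85)/(1.3 − 0.85) = 0.2118/0.4500 = 0.4707

p = 0.4707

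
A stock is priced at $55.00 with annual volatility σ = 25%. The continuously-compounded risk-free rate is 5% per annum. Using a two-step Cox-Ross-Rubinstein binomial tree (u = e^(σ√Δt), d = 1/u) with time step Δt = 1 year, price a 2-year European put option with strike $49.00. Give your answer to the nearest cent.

$3.00

CRR parameters: u = e^(σ√Δt) = e^(0.25·√1) = 1.2840, d = 1/u = 0.7788
Per-period rate: rΔt = 0.05·1 = 0.05, so R = e^0.05 = 1.0513
Risk-neutral probability p = (e^0.05 − 0.7788)/(1.2840 − 0.7788) = 0.2725/0.5052 = 0.5393
Terminal stock prices: S_uu = 90.68, S_ud = 55, S_dd = 33.36
Terminal payoffs (K − S): max(-41.68, 0) = 0, max(-6, 0) = 0, max(15.64, 0) = 15.64
Node u (S = 70.62): V_u = e^(−0.05)·[0.5393·0.0000 + 0.4607·0.0000] = 0.0000
Node d (S = 42.83): V_d = e^(−0.05)·[0.5393·0.0000 + 0.4607·15.6408] = 6.8542
Node 0 (S = 55): V_0 = e^(−0.05)·[0.5393·0.0000 + 0.4607·6.8542] = 3.0037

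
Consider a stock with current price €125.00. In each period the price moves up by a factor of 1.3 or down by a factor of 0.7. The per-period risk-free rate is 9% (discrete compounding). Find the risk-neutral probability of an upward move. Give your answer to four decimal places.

p = 0.6500

Risk-neutral probability p = (1 + 0.09 − 0.7)/(1.3 − 0.7) = 0.3900/0.6000 = 0.6500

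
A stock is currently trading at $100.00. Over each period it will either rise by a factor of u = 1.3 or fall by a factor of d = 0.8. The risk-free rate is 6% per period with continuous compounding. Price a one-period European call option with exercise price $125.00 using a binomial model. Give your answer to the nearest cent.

Risk-neutral probability p = (e^0.06 − 0.8)/(1.3 − 0.8) = 0.2618/0.5000 = 0.5237
Terminal stock prices: S_u = 130, S_d = 80
Terminal payoffs (S − K): max(5, 0) = 5, max(-45, 0) = 0
Node 0 (S = 100): V_0 = e^(−0.06)·[0.5237·5.0000 + 0.4763·0.0000] = 2.4659

$2.47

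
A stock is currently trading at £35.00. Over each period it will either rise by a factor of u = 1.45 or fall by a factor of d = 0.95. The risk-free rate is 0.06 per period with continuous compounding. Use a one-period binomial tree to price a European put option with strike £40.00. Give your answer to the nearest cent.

£4.94

Risk-neutral probability p = (e^0.06 − 0.95)/(1.45 − 0.95) = 0.1118/0.5000 = 0.2237
Terminal stock prices: S_u = 50.75, S_d = 33.25
Terminal payoffs (K − S): max(-10.75, 0) = 0, max(6.75, 0) = 6.75
Node 0 (S = 35): V_0 = e^(−0.06)·[0.2237·0.0000 + 0.7763·6.7500] = 4.9350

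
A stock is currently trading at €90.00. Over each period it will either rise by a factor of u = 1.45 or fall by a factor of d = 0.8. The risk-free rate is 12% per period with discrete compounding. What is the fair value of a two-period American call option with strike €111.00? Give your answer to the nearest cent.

€15.11

Risk-neutral probability p = (1 + 0.12 − 0.8)/(1.45 − 0.8) = 0.3200/0.6500 = 0.4923
Terminal stock prices: S_uu = 189.2, S_ud = 104.4, S_dd = 57.6
Terminal payoffs (S − K): max(78.22, 0) = 78.22, max(-6.6, 0) = 0, max(-53.4, 0) = 0
Node u (S = 130.5): continuation = 1/1.12·[0.4923·78.2250 + 0.5077·0.0000] = 34.3846; exercise value = 19.5000 ≤ continuation, so V_u = 34.3846
Node d (S = 72): continuation = 1/1.12·[0.4923·0.0000 + 0.5077·0.0000] = 0.0000; exercise value = 0.0000 ≤ continuation, so V_d = 0.0000
Node 0 (S = 90): continuation = 1/1.12·[0.4923·34.3846 + 0.5077·0.0000] = 15.1141; exercise value = 0.0000 ≤ continuation, so V_0 = 15.1141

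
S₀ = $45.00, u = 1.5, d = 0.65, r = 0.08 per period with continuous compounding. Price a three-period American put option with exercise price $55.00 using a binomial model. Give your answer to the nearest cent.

$14.21

Risk-neutral probability p = (e^0.08 − 0.65)/(1.5 − 0.65) = 0.4333/0.8500 = 0.5097
Terminal stock prices: S_uuu = 151.9, S_uud = 65.81, S_udd = 28.52, S_ddd = 12.36
Terminal payoffs (K − S): max(-96.88, 0) = 0, max(-10.81, 0) = 0, max(26.48, 0) = 26.48, max(42.64, 0) = 42.64
Node uu (S = 101.2): continuation = e^(−0.08)·[0.5097·0.0000 + 0.4903·0.0000] = 0.0000; exercise value = 0.0000 ≤ continuation, so V_uu = 0.0000
Node ud (S = 43.88): continuation = e^(−0.08)·[0.5097·0.0000 + 0.4903·26.4812] = 11.9843; exercise value = 11.1250 ≤ continuation, so V_ud = 11.9843
Node dd (S = 19.01): continuation = e^(−0.08)·[0.5097·26.4812 + 0.4903·42.6419] = 31.7589; exercise value = 35.9875 > continuation, so V_dd = 35.9875 (exercise)
Node u (S = 67.5): continuation = e^(−0.08)·[0.5097·0.0000 + 0.4903·11.9843] = 5.4236; exercise value = 0.0000 ≤ continuation, so V_u = 5.4236
Node d (S = 29.25): continuation = e^(−0.08)·[0.5097·11.9843 + 0.4903·35.9875] = 21.9258; exercise value = 25.7500 > continuation, so V_d = 25.7500 (exercise)
Node 0 (S = 45): continuation = e^(−0.08)·[0.5097·5.4236 + 0.4903·25.7500] = 14.2055; exercise value = 10.0000 ≤ continuation, so V_0 = 14.2055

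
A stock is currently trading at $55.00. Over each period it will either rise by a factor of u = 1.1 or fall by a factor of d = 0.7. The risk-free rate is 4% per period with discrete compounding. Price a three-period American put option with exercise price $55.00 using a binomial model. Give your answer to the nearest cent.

$4.68

Risk-neutral probability p = (1 + 0.04 − 0.7)/(1.1 − 0.7) = 0.3400/0.4000 = 0.8500
Terminal stock prices: S_uuu = 73.21, S_uud = 46.59, S_udd = 29.64, S_ddd = 18.86
Terminal payoffs (K − S): max(-18.21, 0) = 0, max(8.415, 0) = 8.415, max(25.36, 0) = 25.36, max(36.14, 0) = 36.14
Node uu (S = 66.55): continuation = 1/1.04·[0.8500·0.0000 + 0.1500·8.4150] = 1.2137; exercise value = 0.0000 ≤ continuation, so V_uu = 1.2137
Node ud (S = 42.35): continuation = 1/1.04·[0.8500·8.4150 + 0.1500·25.3550] = 10.5346; exercise value = 12.6500 > continuation, so V_ud = 12.6500 (exercise)
Node dd (S = 26.95): continuation = 1/1.04·[0.8500·25.3550 + 0.1500·36.1350] = 25.9346; exercise value = 28.0500 > continuation, so V_dd = 28.0500 (exercise)
Node u (S = 60.5): continuation = 1/1.04·[0.8500·1.2137 + 0.1500·12.6500] = 2.8165; exercise value = 0.0000 ≤ continuation, so V_u = 2.8165
Node d (S = 38.5): continuation = 1/1.04·[0.8500·12.6500 + 0.1500·28.0500] = 14.3846; exercise value = 16.5000 > continuation, so V_d = 16.5000 (exercise)
Node 0 (S = 55): continuation = 1/1.04·[0.8500·2.8165 + 0.1500·16.5000] = 4.6817; exercise value = 0.0000 ≤ continuation, so V_0 = 4.6817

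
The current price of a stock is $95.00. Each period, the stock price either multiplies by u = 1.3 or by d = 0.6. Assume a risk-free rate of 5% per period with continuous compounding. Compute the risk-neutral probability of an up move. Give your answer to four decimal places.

Risk-neutral probability p = (e^0.05 − 0.6)/(1.3 − 0.6) = 0.4513/0.7000 = 0.6447

p = 0.6447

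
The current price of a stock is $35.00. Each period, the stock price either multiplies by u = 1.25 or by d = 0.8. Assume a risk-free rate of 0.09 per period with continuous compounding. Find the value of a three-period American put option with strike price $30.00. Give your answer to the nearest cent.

Risk-neutral probability p = (e^0.09 − 0.8)/(1.25 − 0.8) = 0.2942/0.4500 = 0.6537
Terminal stock prices: S_uuu = 68.36, S_uud = 43.75, S_udd = 28, S_ddd = 17.92
Terminal payoffs (K − S): max(-38.36, 0) = 0, max(-13.75, 0) = 0, max(2, 0) = 2, max(12.08, 0) = 12.08
Node uu (S = 54.69): continuation = e^(−0.09)·[0.6537·0.0000 + 0.3463·0.0000] = 0.0000; exercise value = 0.0000 ≤ continuation, so V_uu = 0.0000
Node ud (S = 35): continuation = e^(−0.09)·[0.6537·0.0000 + 0.3463·2.0000] = 0.6330; exercise value = 0.0000 ≤ continuation, so V_ud = 0.6330
Node dd (S = 22.4): continuation = e^(−0.09)·[0.6537·2.0000 + 0.3463·12.0800] = 5.0179; exercise value = 7.6000 > continuation, so V_dd = 7.6000 (exercise)
Node u (S = 43.75): continuation = e^(−0.09)·[0.6537·0.0000 + 0.3463·0.6330] = 0.2003; exercise value = 0.0000 ≤ continuation, so V_u = 0.2003
Node d (S = 28): continuation = e^(−0.09)·[0.6537·0.6330 + 0.3463·7.6000] = 2.7834; exercise value = 2.0000 ≤ continuation, so V_d = 2.7834
Node 0 (S = 35): continuation = e^(−0.09)·[0.6537·0.2003 + 0.3463·2.7834] = 1.0005; exercise value = 0.0000 ≤ continuation, so V_0 = 1.0005

$1.00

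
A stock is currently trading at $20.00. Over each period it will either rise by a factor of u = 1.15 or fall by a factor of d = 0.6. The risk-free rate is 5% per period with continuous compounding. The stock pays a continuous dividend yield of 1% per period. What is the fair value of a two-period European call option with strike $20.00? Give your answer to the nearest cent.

Per-period risk-free factor R = e^0.05 = 1.0513; dividend-adjusted growth = e^(0.05−0.01) = 1.0408.
Risk-neutral probability p = (1.0408 − 0.6)/(1.15 − 0.6) = 0.4408/0.5500 = 0.8015
Terminal stock prices: S_uu = 26.45, S_ud = 13.8, S_dd = 7.2
Terminal payoffs (S − K): max(6.45, 0) = 6.45, max(-6.2, 0) = 0, max(-12.8, 0) = 0
Node u (S = 23): V_u = e^(−0.05)·[0.8015·6.4500 + 0.1985·0.0000] = 4.9174
Node d (S = 12): V_d = e^(−0.05)·[0.8015·0.0000 + 0.1985·0.0000] = 0.0000
Node 0 (S = 20): V_0 = e^(−0.05)·[0.8015·4.9174 + 0.1985·0.0000] = 3.7489

$3.75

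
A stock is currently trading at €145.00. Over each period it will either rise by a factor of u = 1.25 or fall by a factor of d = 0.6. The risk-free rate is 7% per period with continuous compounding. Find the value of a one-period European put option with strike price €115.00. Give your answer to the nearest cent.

€7.13

Risk-neutral probability p = (e^0.07 − 0.6)/(1.25 − 0.6) = 0.4725/0.6500 = 0.7269
Terminal stock prices: S_u = 181.2, S_d = 87
Terminal payoffs (K − S): max(-66.25, 0) = 0, max(28, 0) = 28
Node 0 (S = 145): V_0 = e^(−0.07)·[0.7269·0.0000 + 0.2731·28.0000] = 7.1289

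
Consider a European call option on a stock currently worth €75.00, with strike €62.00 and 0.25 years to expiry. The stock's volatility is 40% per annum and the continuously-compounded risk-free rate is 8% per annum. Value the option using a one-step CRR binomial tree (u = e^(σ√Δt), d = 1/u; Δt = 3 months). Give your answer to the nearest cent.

CRR parameters: u = e^(σ√Δt) = e^(0.4·√0.25) = 1.2214, d = 1/u = 0.8187
Per-period rate: rΔt = 0.08·0.25 = 0.02, so R = e^0.02 = 1.0202
Risk-neutral probability p = (e^0.02 − 0.8187)/(1.2214 − 0.8187) = 0.2015/0.4027 = 0.5003
Terminal stock prices: S_u = 91.61, S_d = 61.4
Terminal payoffs (S − K): max(29.61, 0) = 29.61, max(-0.5952, 0) = 0
Node 0 (S = 75): V_0 = e^(−0.02)·[0.5003·29.6052 + 0.4997·0.0000] = 14.5192

€14.52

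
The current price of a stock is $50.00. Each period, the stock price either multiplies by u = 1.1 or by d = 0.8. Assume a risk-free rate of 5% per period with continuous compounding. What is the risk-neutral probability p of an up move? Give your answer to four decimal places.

p = 0.8376

Risk-neutral probability p = (e^0.05 − 0.8)/(1.1 − 0.8) = 0.2513/0.3000 = 0.8376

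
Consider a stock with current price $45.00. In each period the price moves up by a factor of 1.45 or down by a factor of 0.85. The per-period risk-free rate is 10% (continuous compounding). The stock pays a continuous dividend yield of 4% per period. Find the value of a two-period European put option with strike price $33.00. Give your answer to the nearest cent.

$0.17

Per-period risk-free factor R = e^0.1 = 1.1052; dividend-adjusted growth = e^(0.1−0.04) = 1.0618.
Risk-neutral probability p = (1.0618 − 0.85)/(1.45 − 0.85) = 0.2118/0.6000 = 0.3531
Terminal stock prices: S_uu = 94.61, S_ud = 55.46, S_dd = 32.51
Terminal payoffs (K − S): max(-61.61, 0) = 0, max(-22.46, 0) = 0, max(0.4875, 0) = 0.4875
Node u (S = 65.25): V_u = e^(−0.1)·[0.3531·0.0000 + 0.6469·0.0000] = 0.0000
Node d (S = 38.25): V_d = e^(−0.1)·[0.3531·0.0000 + 0.6469·0.4875] = 0.2854
Node 0 (S = 45): V_0 = e^(−0.1)·[0.3531·0.0000 + 0.6469·0.2854] = 0.1670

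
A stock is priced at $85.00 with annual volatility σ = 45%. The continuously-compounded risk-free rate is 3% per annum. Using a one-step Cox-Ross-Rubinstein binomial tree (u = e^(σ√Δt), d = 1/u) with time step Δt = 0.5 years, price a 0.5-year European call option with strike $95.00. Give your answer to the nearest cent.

$9.56

CRR parameters: u = e^(σ√Δt) = e^(0.45·√0.5) = 1.3746, d = 1/u = 0.7275
Per-period rate: rΔt = 0.03·0.5 = 0.015, so R = e^0.015 = 1.0151
Risk-neutral probability p = (e^0.015 − 0.7275)/(1.3746 − 0.7275) = 0.2877/0.6472 = 0.4445
Terminal stock prices: S_u = 116.8, S_d = 61.83
Terminal payoffs (S − K): max(21.85, 0) = 21.85, max(-33.17, 0) = 0
Node 0 (S = 85): V_0 = e^(−0.015)·[0.4445·21.8451 + 0.5555·0.0000] = 9.5649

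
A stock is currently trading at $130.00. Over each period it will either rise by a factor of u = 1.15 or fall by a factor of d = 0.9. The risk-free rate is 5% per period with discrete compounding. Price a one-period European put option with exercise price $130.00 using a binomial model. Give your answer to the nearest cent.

$4.95

Risk-neutral probability p = (1 + 0.05 − 0.9)/(1.15 − 0.9) = 0.1500/0.2500 = 0.6000
Terminal stock prices: S_u = 149.5, S_d = 117
Terminal payoffs (K − S): max(-19.5, 0) = 0, max(13, 0) = 13
Node 0 (S = 130): V_0 = 1/1.05·[0.6000·0.0000 + 0.4000·13.0000] = 4.9524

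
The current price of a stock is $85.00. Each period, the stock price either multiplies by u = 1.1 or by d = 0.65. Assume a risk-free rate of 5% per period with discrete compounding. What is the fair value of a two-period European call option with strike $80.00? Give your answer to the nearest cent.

$16.38

Risk-neutral probability p = (1 + 0.05 − 0.65)/(1.1 − 0.65) = 0.4000/0.4500 = 0.8889
Terminal stock prices: S_uu = 102.9, S_ud = 60.78, S_dd = 35.91
Terminal payoffs (S − K): max(22.85, 0) = 22.85, max(-19.22, 0) = 0, max(-44.09, 0) = 0
Node u (S = 93.5): V_u = 1/1.05·[0.8889·22.8500 + 0.1111·0.0000] = 19.3439
Node d (S = 55.25): V_d = 1/1.05·[0.8889·0.0000 + 0.1111·0.0000] = 0.0000
Node 0 (S = 85): V_0 = 1/1.05·[0.8889·19.3439 + 0.1111·0.0000] = 16.3758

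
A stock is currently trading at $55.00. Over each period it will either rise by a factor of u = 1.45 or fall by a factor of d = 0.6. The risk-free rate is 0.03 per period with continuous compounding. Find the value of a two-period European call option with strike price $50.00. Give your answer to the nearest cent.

Risk-neutral probability p = (e^0.03 − 0.6)/(1.45 − 0.6) = 0.4305/0.8500 = 0.5064
Terminal stock prices: S_uu = 115.6, S_ud = 47.85, S_dd = 19.8
Terminal payoffs (S − K): max(65.64, 0) = 65.64, max(-2.15, 0) = 0, max(-30.2, 0) = 0
Node u (S = 79.75): V_u = e^(−0.03)·[0.5064·65.6375 + 0.4936·0.0000] = 32.2576
Node d (S = 33): V_d = e^(−0.03)·[0.5064·0.0000 + 0.4936·0.0000] = 0.0000
Node 0 (S = 55): V_0 = e^(−0.03)·[0.5064·32.2576 + 0.4936·0.0000] = 15.8530

$15.85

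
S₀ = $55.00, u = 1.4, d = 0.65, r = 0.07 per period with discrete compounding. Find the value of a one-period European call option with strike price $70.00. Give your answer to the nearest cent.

$3.66

Risk-neutral probability p = (1 + 0.07 − 0.65)/(1.4 − 0.65) = 0.4200/0.7500 = 0.5600
Terminal stock prices: S_u = 77, S_d = 35.75
Terminal payoffs (S − K): max(7, 0) = 7, max(-34.25, 0) = 0
Node 0 (S = 55): V_0 = 1/1.07·[0.5600·7.0000 + 0.4400·0.0000] = 3.6636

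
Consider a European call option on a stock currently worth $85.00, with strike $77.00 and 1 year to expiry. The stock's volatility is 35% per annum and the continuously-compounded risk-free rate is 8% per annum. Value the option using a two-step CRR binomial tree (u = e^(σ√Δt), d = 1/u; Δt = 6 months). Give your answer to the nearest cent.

$19.28

CRR parameters: u = e^(σ√Δt) = e^(0.35·√0.5) = 1.2808, d = 1/u = 0.7808
Per-period rate: rΔt = 0.08·0.5 = 0.04, so R = e^0.04 = 1.0408
Risk-neutral probability p = (e^0.04 − 0.7808)/(1.2808 − 0.7808) = 0.2601/0.5000 = 0.5201
Terminal stock prices: S_uu = 139.4, S_ud = 85, S_dd = 51.81
Terminal payoffs (S − K): max(62.44, 0) = 62.44, max(8, 0) = 8, max(-25.19, 0) = 0
Node u (S = 108.9): V_u = e^(−0.04)·[0.5201·62.4388 + 0.4799·8.0000] = 34.8875
Node d (S = 66.36): V_d = e^(−0.04)·[0.5201·8.0000 + 0.4799·0.0000] = 3.9973
Node 0 (S = 85): V_0 = e^(−0.04)·[0.5201·34.8875 + 0.4799·3.9973] = 19.2753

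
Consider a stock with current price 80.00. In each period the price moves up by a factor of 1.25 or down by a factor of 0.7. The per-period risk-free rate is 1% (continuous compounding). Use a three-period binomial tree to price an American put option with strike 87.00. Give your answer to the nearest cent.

17.49

Risk-neutral probability p = (e^0.01 − 0.7)/(1.25 − 0.7) = 0.3101/0.5500 = 0.5637
Terminal stock prices: S_uuu = 156.2, S_uud = 87.5, S_udd = 49, S_ddd = 27.44
Terminal payoffs (K − S): max(-69.25, 0) = 0, max(-0.5, 0) = 0, max(38, 0) = 38, max(59.56, 0) = 59.56
Node uu (S = 125): continuation = e^(−0.01)·[0.5637·0.0000 + 0.4363·0.0000] = 0.0000; exercise value = 0.0000 ≤ continuation, so V_uu = 0.0000
Node ud (S = 70): continuation = e^(−0.01)·[0.5637·0.0000 + 0.4363·38.0000] = 16.4134; exercise value = 17.0000 > continuation, so V_ud = 17.0000 (exercise)
Node dd (S = 39.2): continuation = e^(−0.01)·[0.5637·38.0000 + 0.4363·59.5600] = 46.9343; exercise value = 47.8000 > continuation, so V_dd = 47.8000 (exercise)
Node u (S = 100): continuation = e^(−0.01)·[0.5637·0.0000 + 0.4363·17.0000] = 7.3428; exercise value = 0.0000 ≤ continuation, so V_u = 7.3428
Node d (S = 56): continuation = e^(−0.01)·[0.5637·17.0000 + 0.4363·47.8000] = 30.1343; exercise value = 31.0000 > continuation, so V_d = 31.0000 (exercise)
Node 0 (S = 80): continuation = e^(−0.01)·[0.5637·7.3428 + 0.4363·31.0000] = 17.4880; exercise value = 7.0000 ≤ continuation, so V_0 = 17.4880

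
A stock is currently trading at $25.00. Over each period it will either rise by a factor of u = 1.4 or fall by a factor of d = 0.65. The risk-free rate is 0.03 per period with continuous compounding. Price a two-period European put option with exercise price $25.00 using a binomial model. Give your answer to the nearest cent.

Risk-neutral probability p = (e^0.03 − 0.65)/(1.4 − 0.65) = 0.3805/0.7500 = 0.5073
Terminal stock prices: S_uu = 49, S_ud = 22.75, S_dd = 10.56
Terminal payoffs (K − S): max(-24, 0) = 0, max(2.25, 0) = 2.25, max(14.44, 0) = 14.44
Node u (S = 35): V_u = e^(−0.03)·[0.5073·0.0000 + 0.4927·2.2500] = 1.0759
Node d (S = 16.25): V_d = e^(−0.03)·[0.5073·2.2500 + 0.4927·14.4375] = 8.0111
Node 0 (S = 25): V_0 = e^(−0.03)·[0.5073·1.0759 + 0.4927·8.0111] = 4.3603

$4.36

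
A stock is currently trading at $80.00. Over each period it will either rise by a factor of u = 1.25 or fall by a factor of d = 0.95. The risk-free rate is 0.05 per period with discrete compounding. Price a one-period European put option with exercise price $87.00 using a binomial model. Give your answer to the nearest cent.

Risk-neutral probability p = (1 + 0.05 − 0.95)/(1.25 − 0.95) = 0.1000/0.3000 = 0.3333
Terminal stock prices: S_u = 100, S_d = 76
Terminal payoffs (K − S): max(-13, 0) = 0, max(11, 0) = 11
Node 0 (S = 80): V_0 = 1/1.05·[0.3333·0.0000 + 0.6667·11.0000] = 6.9841

$6.98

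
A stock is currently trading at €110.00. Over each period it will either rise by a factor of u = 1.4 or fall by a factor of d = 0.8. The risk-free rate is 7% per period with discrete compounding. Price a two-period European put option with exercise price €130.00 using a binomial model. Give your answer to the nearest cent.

€18.69

Risk-neutral probability p = (1 + 0.07 − 0.8)/(1.4 − 0.8) = 0.2700/0.6000 = 0.4500
Terminal stock prices: S_uu = 215.6, S_ud = 123.2, S_dd = 70.4
Terminal payoffs (K − S): max(-85.6, 0) = 0, max(6.8, 0) = 6.8, max(59.6, 0) = 59.6
Node u (S = 154): V_u = 1/1.07·[0.4500·0.0000 + 0.5500·6.8000] = 3.4953
Node d (S = 88): V_d = 1/1.07·[0.4500·6.8000 + 0.5500·59.6000] = 33.4953
Node 0 (S = 110): V_0 = 1/1.07·[0.4500·3.4953 + 0.5500·33.4953] = 18.6872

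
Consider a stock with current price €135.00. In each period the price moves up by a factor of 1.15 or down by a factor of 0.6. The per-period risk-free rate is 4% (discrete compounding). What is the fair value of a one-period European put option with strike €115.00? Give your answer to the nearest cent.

€6.54

Risk-neutral probability p = (1 + 0.04 − 0.6)/(1.15 − 0.6) = 0.4400/0.5500 = 0.8000
Terminal stock prices: S_u = 155.2, S_d = 81
Terminal payoffs (K − S): max(-40.25, 0) = 0, max(34, 0) = 34
Node 0 (S = 135): V_0 = 1/1.04·[0.8000·0.0000 + 0.2000·34.0000] = 6.5385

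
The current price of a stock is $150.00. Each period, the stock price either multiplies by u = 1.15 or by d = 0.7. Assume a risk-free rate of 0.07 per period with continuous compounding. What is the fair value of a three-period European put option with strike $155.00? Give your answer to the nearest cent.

$9.27

Risk-neutral probability p = (e^0.07 − 0.7)/(1.15 − 0.7) = 0.3725/0.4500 = 0.8278
Terminal stock prices: S_uuu = 228.1, S_uud = 138.9, S_udd = 84.52, S_ddd = 51.45
Terminal payoffs (K − S): max(-73.13, 0) = 0, max(16.14, 0) = 16.14, max(70.48, 0) = 70.48, max(103.6, 0) = 103.6
Node uu (S = 198.4): V_uu = e^(−0.07)·[0.8278·0.0000 + 0.1722·16.1375] = 2.5911
Node ud (S = 120.7): V_ud = e^(−0.07)·[0.8278·16.1375 + 0.1722·70.4750] = 23.7710
Node dd (S = 73.5): V_dd = e^(−0.07)·[0.8278·70.4750 + 0.1722·103.5500] = 71.0210
Node u (S = 172.5): V_u = e^(−0.07)·[0.8278·2.5911 + 0.1722·23.7710] = 5.8166
Node d (S = 105): V_d = e^(−0.07)·[0.8278·23.7710 + 0.1722·71.0210] = 29.7505
Node 0 (S = 150): V_0 = e^(−0.07)·[0.8278·5.8166 + 0.1722·29.7505] = 9.2662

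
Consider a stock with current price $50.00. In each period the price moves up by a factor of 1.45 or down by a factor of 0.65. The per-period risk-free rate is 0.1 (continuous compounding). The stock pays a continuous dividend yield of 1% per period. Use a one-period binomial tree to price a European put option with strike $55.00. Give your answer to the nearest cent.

Per-period risk-free factor R = e^0.1 = 1.1052; dividend-adjusted growth = e^(0.1−0.01) = 1.0942.
Risk-neutral probability p = (1.0942 − 0.65)/(1.45 − 0.65) = 0.4442/0.8000 = 0.5552
Terminal stock prices: S_u = 72.5, S_d = 32.5
Terminal payoffs (K − S): max(-17.5, 0) = 0, max(22.5, 0) = 22.5
Node 0 (S = 50): V_0 = e^(−0.1)·[0.5552·0.0000 + 0.4448·22.5000] = 9.0552

$9.06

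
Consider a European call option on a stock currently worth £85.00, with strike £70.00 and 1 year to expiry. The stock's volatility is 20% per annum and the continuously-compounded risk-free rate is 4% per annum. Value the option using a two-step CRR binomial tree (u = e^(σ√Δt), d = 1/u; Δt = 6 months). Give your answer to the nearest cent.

£18.97

CRR parameters: u = e^(σ√Δt) = e^(0.2·√0.5) = 1.1519, d = 1/u = 0.8681
Per-period rate: rΔt = 0.04·0.5 = 0.02, so R = e^0.02 = 1.0202
Risk-neutral probability p = (e^0.02 − 0.8681)/(1.1519 − 0.8681) = 0.1521/0.2838 = 0.5359
Terminal stock prices: S_uu = 112.8, S_ud = 85, S_dd = 64.06
Terminal payoffs (S − K): max(42.79, 0) = 42.79, max(15, 0) = 15, max(-5.941, 0) = 0
Node u (S = 97.91): V_u = e^(−0.02)·[0.5359·42.7862 + 0.4641·15.0000] = 29.2984
Node d (S = 73.79): V_d = e^(−0.02)·[0.5359·15.0000 + 0.4641·0.0000] = 7.8792
Node 0 (S = 85): V_0 = e^(−0.02)·[0.5359·29.2984 + 0.4641·7.8792] = 18.9742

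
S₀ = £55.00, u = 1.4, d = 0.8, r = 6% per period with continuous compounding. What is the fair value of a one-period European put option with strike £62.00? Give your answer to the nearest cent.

£9.55

Risk-neutral probability p = (e^0.06 − 0.8)/(1.4 − 0.8) = 0.2618/0.6000 = 0.4364
Terminal stock prices: S_u = 77, S_d = 44
Terminal payoffs (K − S): max(-15, 0) = 0, max(18, 0) = 18
Node 0 (S = 55): V_0 = e^(−0.06)·[0.4364·0.0000 + 0.5636·18.0000] = 9.5541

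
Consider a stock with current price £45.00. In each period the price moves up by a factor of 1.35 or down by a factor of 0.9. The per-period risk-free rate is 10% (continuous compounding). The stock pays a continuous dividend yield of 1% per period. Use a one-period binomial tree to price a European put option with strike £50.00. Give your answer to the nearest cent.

Per-period risk-free factor R = e^0.1 = 1.1052; dividend-adjusted growth = e^(0.1−0.01) = 1.0942.
Risk-neutral probability p = (1.0942 − 0.9)/(1.35 − 0.9) = 0.1942/0.4500 = 0.4315
Terminal stock prices: S_u = 60.75, S_d = 40.5
Terminal payoffs (K − S): max(-10.75, 0) = 0, max(9.5, 0) = 9.5
Node 0 (S = 45): V_0 = e^(−0.1)·[0.4315·0.0000 + 0.5685·9.5000] = 4.8868

£4.89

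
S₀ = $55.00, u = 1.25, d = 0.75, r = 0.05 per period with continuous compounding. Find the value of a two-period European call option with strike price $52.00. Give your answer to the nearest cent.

$11.15

Risk-neutral probability p = (e^0.05 − 0.75)/(1.25 − 0.75) = 0.3013/0.5000 = 0.6025
Terminal stock prices: S_uu = 85.94, S_ud = 51.56, S_dd = 30.94
Terminal payoffs (S − K): max(33.94, 0) = 33.94, max(-0.4375, 0) = 0, max(-21.06, 0) = 0
Node u (S = 68.75): V_u = e^(−0.05)·[0.6025·33.9375 + 0.3975·0.0000] = 19.4515
Node d (S = 41.25): V_d = e^(−0.05)·[0.6025·0.0000 + 0.3975·0.0000] = 0.0000
Node 0 (S = 55): V_0 = e^(−0.05)·[0.6025·19.4515 + 0.3975·0.0000] = 11.1487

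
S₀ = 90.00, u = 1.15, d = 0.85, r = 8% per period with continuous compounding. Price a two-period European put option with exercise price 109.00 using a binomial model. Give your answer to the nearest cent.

Risk-neutral probability p = (e^0.08 − 0.85)/(1.15 − 0.85) = 0.2333/0.3000 = 0.7776
Terminal stock prices: S_uu = 119, S_ud = 87.97, S_dd = 65.02
Terminal payoffs (K − S): max(-10.02, 0) = 0, max(21.03, 0) = 21.03, max(43.98, 0) = 43.98
Node u (S = 103.5): V_u = e^(−0.08)·[0.7776·0.0000 + 0.2224·21.0250] = 4.3160
Node d (S = 76.5): V_d = e^(−0.08)·[0.7776·21.0250 + 0.2224·43.9750] = 24.1197
Node 0 (S = 90): V_0 = e^(−0.08)·[0.7776·4.3160 + 0.2224·24.1197] = 8.0495

8.05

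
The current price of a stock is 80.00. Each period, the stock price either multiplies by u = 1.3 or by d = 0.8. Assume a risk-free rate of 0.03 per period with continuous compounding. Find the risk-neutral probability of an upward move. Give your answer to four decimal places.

p = 0.4609

Risk-neutral probability p = (e^0.03 − 0.8)/(1.3 − 0.8) = 0.2305/0.5000 = 0.4609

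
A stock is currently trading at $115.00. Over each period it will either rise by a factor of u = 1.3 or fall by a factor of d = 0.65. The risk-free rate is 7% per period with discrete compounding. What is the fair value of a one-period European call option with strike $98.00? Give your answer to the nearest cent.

Risk-neutral probability p = (1 + 0.07 − 0.65)/(1.3 − 0.65) = 0.4200/0.6500 = 0.6462
Terminal stock prices: S_u = 149.5, S_d = 74.75
Terminal payoffs (S − K): max(51.5, 0) = 51.5, max(-23.25, 0) = 0
Node 0 (S = 115): V_0 = 1/1.07·[0.6462·51.5000 + 0.3538·0.0000] = 31.0999

$31.10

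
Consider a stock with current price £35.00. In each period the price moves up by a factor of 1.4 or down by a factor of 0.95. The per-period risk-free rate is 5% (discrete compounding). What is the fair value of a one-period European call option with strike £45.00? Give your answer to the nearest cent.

£0.85

Risk-neutral probability p = (1 + 0.05 − 0.95)/(1.4 − 0.95) = 0.1000/0.4500 = 0.2222
Terminal stock prices: S_u = 49, S_d = 33.25
Terminal payoffs (S − K): max(4, 0) = 4, max(-11.75, 0) = 0
Node 0 (S = 35): V_0 = 1/1.05·[0.2222·4.0000 + 0.7778·0.0000] = 0.8466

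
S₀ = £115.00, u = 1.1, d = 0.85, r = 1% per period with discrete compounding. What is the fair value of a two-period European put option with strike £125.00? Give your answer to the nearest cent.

Risk-neutral probability p = (1 + 0.01 − 0.85)/(1.1 − 0.85) = 0.1600/0.2500 = 0.6400
Terminal stock prices: S_uu = 139.2, S_ud = 107.5, S_dd = 83.09
Terminal payoffs (K − S): max(-14.15, 0) = 0, max(17.47, 0) = 17.47, max(41.91, 0) = 41.91
Node u (S = 126.5): V_u = 1/1.01·[0.6400·0.0000 + 0.3600·17.4750] = 6.2287
Node d (S = 97.75): V_d = 1/1.01·[0.6400·17.4750 + 0.3600·41.9125] = 26.0124
Node 0 (S = 115): V_0 = 1/1.01·[0.6400·6.2287 + 0.3600·26.0124] = 13.2186

£13.22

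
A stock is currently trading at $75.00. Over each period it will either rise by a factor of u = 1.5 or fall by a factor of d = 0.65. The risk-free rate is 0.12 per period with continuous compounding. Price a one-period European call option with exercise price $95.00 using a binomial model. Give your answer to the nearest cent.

Risk-neutral probability p = (e^0.12 − 0.65)/(1.5 − 0.65) = 0.4775/0.8500 = 0.5618
Terminal stock prices: S_u = 112.5, S_d = 48.75
Terminal payoffs (S − K): max(17.5, 0) = 17.5, max(-46.25, 0) = 0
Node 0 (S = 75): V_0 = e^(−0.12)·[0.5618·17.5000 + 0.4382·0.0000] = 8.7192

$8.72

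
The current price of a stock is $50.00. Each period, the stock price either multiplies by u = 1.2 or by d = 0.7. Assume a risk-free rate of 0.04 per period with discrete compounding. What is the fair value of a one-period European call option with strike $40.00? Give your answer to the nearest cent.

$13.08

Risk-neutral probability p = (1 + 0.04 − 0.7)/(1.2 − 0.7) = 0.3400/0.5000 = 0.6800
Terminal stock prices: S_u = 60, S_d = 35
Terminal payoffs (S − K): max(20, 0) = 20, max(-5, 0) = 0
Node 0 (S = 50): V_0 = 1/1.04·[0.6800·20.0000 + 0.3200·0.0000] = 13.0769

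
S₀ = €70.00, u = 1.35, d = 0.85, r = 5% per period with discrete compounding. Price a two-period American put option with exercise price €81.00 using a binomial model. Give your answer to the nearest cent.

€12.43

Risk-neutral probability p = (1 + 0.05 − 0.85)/(1.35 − 0.85) = 0.2000/0.5000 = 0.4000
Terminal stock prices: S_uu = 127.6, S_ud = 80.33, S_dd = 50.57
Terminal payoffs (K − S): max(-46.58, 0) = 0, max(0.675, 0) = 0.675, max(30.43, 0) = 30.43
Node u (S = 94.5): continuation = 1/1.05·[0.4000·0.0000 + 0.6000·0.6750] = 0.3857; exercise value = 0.0000 ≤ continuation, so V_u = 0.3857
Node d (S = 59.5): continuation = 1/1.05·[0.4000·0.6750 + 0.6000·30.4250] = 17.6429; exercise value = 21.5000 > continuation, so V_d = 21.5000 (exercise)
Node 0 (S = 70): continuation = 1/1.05·[0.4000·0.3857 + 0.6000·21.5000] = 12.4327; exercise value = 11.0000 ≤ continuation, so V_0 = 12.4327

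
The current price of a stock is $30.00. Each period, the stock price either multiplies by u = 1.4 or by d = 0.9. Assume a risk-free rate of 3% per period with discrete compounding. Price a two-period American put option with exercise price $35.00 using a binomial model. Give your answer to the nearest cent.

Risk-neutral probability p = (1 + 0.03 − 0.9)/(1.4 − 0.9) = 0.1300/0.5000 = 0.2600
Terminal stock prices: S_uu = 58.8, S_ud = 37.8, S_dd = 24.3
Terminal payoffs (K − S): max(-23.8, 0) = 0, max(-2.8, 0) = 0, max(10.7, 0) = 10.7
Node u (S = 42): continuation = 1/1.03·[0.2600·0.0000 + 0.7400·0.0000] = 0.0000; exercise value = 0.0000 ≤ continuation, so V_u = 0.0000
Node d (S = 27): continuation = 1/1.03·[0.2600·0.0000 + 0.7400·10.7000] = 7.6874; exercise value = 8.0000 > continuation, so V_d = 8.0000 (exercise)
Node 0 (S = 30): continuation = 1/1.03·[0.2600·0.0000 + 0.7400·8.0000] = 5.7476; exercise value = 5.0000 ≤ continuation, so V_0 = 5.7476

$5.75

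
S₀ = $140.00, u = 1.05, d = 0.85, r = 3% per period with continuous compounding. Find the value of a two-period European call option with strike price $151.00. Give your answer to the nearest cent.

$2.57

Risk-neutral probability p = (e^0.03 − 0.85)/(1.05 − 0.85) = 0.1805/0.2000 = 0.9023
Terminal stock prices: S_uu = 154.3, S_ud = 125, S_dd = 101.1
Terminal payoffs (S − K): max(3.35, 0) = 3.35, max(-26.05, 0) = 0, max(-49.85, 0) = 0
Node u (S = 147): V_u = e^(−0.03)·[0.9023·3.3500 + 0.0977·0.0000] = 2.9333
Node d (S = 119): V_d = e^(−0.03)·[0.9023·0.0000 + 0.0977·0.0000] = 0.0000
Node 0 (S = 140): V_0 = e^(−0.03)·[0.9023·2.9333 + 0.0977·0.0000] = 2.5684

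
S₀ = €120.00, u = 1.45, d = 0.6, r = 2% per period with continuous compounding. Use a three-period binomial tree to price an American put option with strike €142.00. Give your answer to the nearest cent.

Risk-neutral probability p = (e^0.02 − 0.6)/(1.45 − 0.6) = 0.4202/0.8500 = 0.4944
Terminal stock prices: S_uuu = 365.8, S_uud = 151.4, S_udd = 62.64, S_ddd = 25.92
Terminal payoffs (K − S): max(-223.8, 0) = 0, max(-9.38, 0) = 0, max(79.36, 0) = 79.36, max(116.1, 0) = 116.1
Node uu (S = 252.3): continuation = e^(−0.02)·[0.4944·0.0000 + 0.5056·0.0000] = 0.0000; exercise value = 0.0000 ≤ continuation, so V_uu = 0.0000
Node ud (S = 104.4): continuation = e^(−0.02)·[0.4944·0.0000 + 0.5056·79.3600] = 39.3334; exercise value = 37.6000 ≤ continuation, so V_ud = 39.3334
Node dd (S = 43.2): continuation = e^(−0.02)·[0.4944·79.3600 + 0.5056·116.0800] = 95.9882; exercise value = 98.8000 > continuation, so V_dd = 98.8000 (exercise)
Node u (S = 174): continuation = e^(−0.02)·[0.4944·0.0000 + 0.5056·39.3334] = 19.4950; exercise value = 0.0000 ≤ continuation, so V_u = 19.4950
Node d (S = 72): continuation = e^(−0.02)·[0.4944·39.3334 + 0.5056·98.8000] = 68.0282; exercise value = 70.0000 > continuation, so V_d = 70.0000 (exercise)
Node 0 (S = 120): continuation = e^(−0.02)·[0.4944·19.4950 + 0.5056·70.0000] = 44.1409; exercise value = 22.0000 ≤ continuation, so V_0 = 44.1409

€44.14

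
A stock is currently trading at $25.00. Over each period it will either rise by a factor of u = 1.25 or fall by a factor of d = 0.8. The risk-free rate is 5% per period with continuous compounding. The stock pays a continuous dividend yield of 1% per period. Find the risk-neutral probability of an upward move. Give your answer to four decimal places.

Per-period risk-free factor R = e^0.05 = 1.0513; dividend-adjusted growth = e^(0.05−0.01) = 1.0408.
Risk-neutral probability p = (1.0408 − 0.8)/(1.25 − 0.8) = 0.2408/0.4500 = 0.5351

p = 0.5351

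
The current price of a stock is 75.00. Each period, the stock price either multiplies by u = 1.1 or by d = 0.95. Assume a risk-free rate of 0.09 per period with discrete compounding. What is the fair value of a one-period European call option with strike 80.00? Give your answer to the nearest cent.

Risk-neutral probability p = (1 + 0.09 − 0.95)/(1.1 − 0.95) = 0.1400/0.1500 = 0.9333
Terminal stock prices: S_u = 82.5, S_d = 71.25
Terminal payoffs (S − K): max(2.5, 0) = 2.5, max(-8.75, 0) = 0
Node 0 (S = 75): V_0 = 1/1.09·[0.9333·2.5000 + 0.0667·0.0000] = 2.1407

2.14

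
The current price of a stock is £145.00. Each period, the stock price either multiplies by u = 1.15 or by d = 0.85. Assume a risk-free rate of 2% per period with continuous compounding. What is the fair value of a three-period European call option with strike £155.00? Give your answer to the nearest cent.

Risk-neutral probability p = (e^0.02 − 0.85)/(1.15 − 0.85) = 0.1702/0.3000 = 0.5673
Terminal stock prices: S_uuu = 220.5, S_uud = 163, S_udd = 120.5, S_ddd = 89.05
Terminal payoffs (S − K): max(65.53, 0) = 65.53, max(7.998, 0) = 7.998, max(-34.52, 0) = 0, max(-65.95, 0) = 0
Node uu (S = 191.8): V_uu = e^(−0.02)·[0.5673·65.5269 + 0.4327·7.9981] = 39.8317
Node ud (S = 141.7): V_ud = e^(−0.02)·[0.5673·7.9981 + 0.4327·0.0000] = 4.4478
Node dd (S = 104.8): V_dd = e^(−0.02)·[0.5673·0.0000 + 0.4327·0.0000] = 0.0000
Node u (S = 166.8): V_u = e^(−0.02)·[0.5673·39.8317 + 0.4327·4.4478] = 24.0368
Node d (S = 123.2): V_d = e^(−0.02)·[0.5673·4.4478 + 0.4327·0.0000] = 2.4734
Node 0 (S = 145): V_0 = e^(−0.02)·[0.5673·24.0368 + 0.4327·2.4734] = 14.4159

£14.42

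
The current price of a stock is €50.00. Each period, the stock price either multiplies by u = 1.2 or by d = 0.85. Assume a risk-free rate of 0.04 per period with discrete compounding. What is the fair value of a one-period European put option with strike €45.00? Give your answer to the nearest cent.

€1.10

Risk-neutral probability p = (1 + 0.04 − 0.85)/(1.2 − 0.85) = 0.1900/0.3500 = 0.5429
Terminal stock prices: S_u = 60, S_d = 42.5
Terminal payoffs (K − S): max(-15, 0) = 0, max(2.5, 0) = 2.5
Node 0 (S = 50): V_0 = 1/1.04·[0.5429·0.0000 + 0.4571·2.5000] = 1.0989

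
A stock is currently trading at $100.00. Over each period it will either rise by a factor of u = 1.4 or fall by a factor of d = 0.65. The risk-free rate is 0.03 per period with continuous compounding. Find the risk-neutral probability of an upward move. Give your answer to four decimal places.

p = 0.5073

Risk-neutral probability p = (e^0.03 − 0.65)/(1.4 − 0.65) = 0.3805/0.7500 = 0.5073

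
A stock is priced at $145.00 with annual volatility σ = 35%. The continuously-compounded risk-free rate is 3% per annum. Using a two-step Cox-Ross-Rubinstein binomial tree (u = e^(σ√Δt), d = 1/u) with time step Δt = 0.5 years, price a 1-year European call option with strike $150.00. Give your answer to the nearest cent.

$18.73

CRR parameters: u = e^(σ√Δt) = e^(0.35·√0.5) = 1.2808, d = 1/u = 0.7808
Per-period rate: rΔt = 0.03·0.5 = 0.015, so R = e^0.015 = 1.0151
Risk-neutral probability p = (e^0.015 − 0.7808)/(1.2808 − 0.7808) = 0.2344/0.5000 = 0.4687
Terminal stock prices: S_uu = 237.9, S_ud = 145, S_dd = 88.39
Terminal payoffs (S − K): max(87.87, 0) = 87.87, max(-5, 0) = 0, max(-61.61, 0) = 0
Node u (S = 185.7): V_u = e^(−0.015)·[0.4687·87.8662 + 0.5313·0.0000] = 40.5668
Node d (S = 113.2): V_d = e^(−0.015)·[0.4687·0.0000 + 0.5313·0.0000] = 0.0000
Node 0 (S = 145): V_0 = e^(−0.015)·[0.4687·40.5668 + 0.5313·0.0000] = 18.7292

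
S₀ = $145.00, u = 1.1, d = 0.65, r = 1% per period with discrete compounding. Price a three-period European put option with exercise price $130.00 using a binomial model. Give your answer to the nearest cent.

Risk-neutral probability p = (1 + 0.01 − 0.65)/(1.1 − 0.65) = 0.3600/0.4500 = 0.8000
Terminal stock prices: S_uuu = 193, S_uud = 114, S_udd = 67.39, S_ddd = 39.82
Terminal payoffs (K − S): max(-63, 0) = 0, max(15.96, 0) = 15.96, max(62.61, 0) = 62.61, max(90.18, 0) = 90.18
Node uu (S = 175.5): V_uu = 1/1.01·[0.8000·0.0000 + 0.2000·15.9575] = 3.1599
Node ud (S = 103.7): V_ud = 1/1.01·[0.8000·15.9575 + 0.2000·62.6112] = 25.0379
Node dd (S = 61.26): V_dd = 1/1.01·[0.8000·62.6112 + 0.2000·90.1794] = 67.4504
Node u (S = 159.5): V_u = 1/1.01·[0.8000·3.1599 + 0.2000·25.0379] = 7.4609
Node d (S = 94.25): V_d = 1/1.01·[0.8000·25.0379 + 0.2000·67.4504] = 33.1885
Node 0 (S = 145): V_0 = 1/1.01·[0.8000·7.4609 + 0.2000·33.1885] = 12.4816

$12.48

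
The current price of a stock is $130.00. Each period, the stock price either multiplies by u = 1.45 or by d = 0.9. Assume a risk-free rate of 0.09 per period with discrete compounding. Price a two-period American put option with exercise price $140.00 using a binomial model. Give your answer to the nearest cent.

Risk-neutral probability p = (1 + 0.09 − 0.9)/(1.45 − 0.9) = 0.1900/0.5500 = 0.3455
Terminal stock prices: S_uu = 273.3, S_ud = 169.7, S_dd = 105.3
Terminal payoffs (K − S): max(-133.3, 0) = 0, max(-29.65, 0) = 0, max(34.7, 0) = 34.7
Node u (S = 188.5): continuation = 1/1.09·[0.3455·0.0000 + 0.6545·0.0000] = 0.0000; exercise value = 0.0000 ≤ continuation, so V_u = 0.0000
Node d (S = 117): continuation = 1/1.09·[0.3455·0.0000 + 0.6545·34.7000] = 20.8374; exercise value = 23.0000 > continuation, so V_d = 23.0000 (exercise)
Node 0 (S = 130): continuation = 1/1.09·[0.3455·0.0000 + 0.6545·23.0000] = 13.8115; exercise value = 10.0000 ≤ continuation, so V_0 = 13.8115

$13.81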